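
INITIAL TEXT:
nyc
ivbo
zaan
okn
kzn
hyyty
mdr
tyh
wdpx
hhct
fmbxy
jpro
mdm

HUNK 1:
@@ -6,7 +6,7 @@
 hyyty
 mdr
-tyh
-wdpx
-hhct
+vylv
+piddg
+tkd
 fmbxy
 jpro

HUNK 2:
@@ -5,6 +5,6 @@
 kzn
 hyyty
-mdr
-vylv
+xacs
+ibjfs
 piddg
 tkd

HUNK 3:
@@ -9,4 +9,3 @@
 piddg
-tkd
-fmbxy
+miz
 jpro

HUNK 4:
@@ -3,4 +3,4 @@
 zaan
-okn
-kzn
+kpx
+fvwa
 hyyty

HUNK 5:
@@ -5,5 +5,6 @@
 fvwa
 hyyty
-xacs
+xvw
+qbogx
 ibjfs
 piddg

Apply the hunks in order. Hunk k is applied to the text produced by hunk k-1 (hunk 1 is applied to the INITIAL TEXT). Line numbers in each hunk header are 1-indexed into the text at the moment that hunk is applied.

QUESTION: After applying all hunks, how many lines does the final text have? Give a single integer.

Answer: 13

Derivation:
Hunk 1: at line 6 remove [tyh,wdpx,hhct] add [vylv,piddg,tkd] -> 13 lines: nyc ivbo zaan okn kzn hyyty mdr vylv piddg tkd fmbxy jpro mdm
Hunk 2: at line 5 remove [mdr,vylv] add [xacs,ibjfs] -> 13 lines: nyc ivbo zaan okn kzn hyyty xacs ibjfs piddg tkd fmbxy jpro mdm
Hunk 3: at line 9 remove [tkd,fmbxy] add [miz] -> 12 lines: nyc ivbo zaan okn kzn hyyty xacs ibjfs piddg miz jpro mdm
Hunk 4: at line 3 remove [okn,kzn] add [kpx,fvwa] -> 12 lines: nyc ivbo zaan kpx fvwa hyyty xacs ibjfs piddg miz jpro mdm
Hunk 5: at line 5 remove [xacs] add [xvw,qbogx] -> 13 lines: nyc ivbo zaan kpx fvwa hyyty xvw qbogx ibjfs piddg miz jpro mdm
Final line count: 13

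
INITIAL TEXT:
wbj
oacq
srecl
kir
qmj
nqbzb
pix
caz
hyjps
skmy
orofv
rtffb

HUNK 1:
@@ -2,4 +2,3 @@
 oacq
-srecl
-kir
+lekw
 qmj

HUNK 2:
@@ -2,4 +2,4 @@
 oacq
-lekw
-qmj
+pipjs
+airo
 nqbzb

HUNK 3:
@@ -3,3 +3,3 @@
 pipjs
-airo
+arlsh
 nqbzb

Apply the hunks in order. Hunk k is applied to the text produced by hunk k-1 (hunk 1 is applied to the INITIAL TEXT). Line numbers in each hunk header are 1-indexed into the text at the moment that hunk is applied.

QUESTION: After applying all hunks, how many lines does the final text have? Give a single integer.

Answer: 11

Derivation:
Hunk 1: at line 2 remove [srecl,kir] add [lekw] -> 11 lines: wbj oacq lekw qmj nqbzb pix caz hyjps skmy orofv rtffb
Hunk 2: at line 2 remove [lekw,qmj] add [pipjs,airo] -> 11 lines: wbj oacq pipjs airo nqbzb pix caz hyjps skmy orofv rtffb
Hunk 3: at line 3 remove [airo] add [arlsh] -> 11 lines: wbj oacq pipjs arlsh nqbzb pix caz hyjps skmy orofv rtffb
Final line count: 11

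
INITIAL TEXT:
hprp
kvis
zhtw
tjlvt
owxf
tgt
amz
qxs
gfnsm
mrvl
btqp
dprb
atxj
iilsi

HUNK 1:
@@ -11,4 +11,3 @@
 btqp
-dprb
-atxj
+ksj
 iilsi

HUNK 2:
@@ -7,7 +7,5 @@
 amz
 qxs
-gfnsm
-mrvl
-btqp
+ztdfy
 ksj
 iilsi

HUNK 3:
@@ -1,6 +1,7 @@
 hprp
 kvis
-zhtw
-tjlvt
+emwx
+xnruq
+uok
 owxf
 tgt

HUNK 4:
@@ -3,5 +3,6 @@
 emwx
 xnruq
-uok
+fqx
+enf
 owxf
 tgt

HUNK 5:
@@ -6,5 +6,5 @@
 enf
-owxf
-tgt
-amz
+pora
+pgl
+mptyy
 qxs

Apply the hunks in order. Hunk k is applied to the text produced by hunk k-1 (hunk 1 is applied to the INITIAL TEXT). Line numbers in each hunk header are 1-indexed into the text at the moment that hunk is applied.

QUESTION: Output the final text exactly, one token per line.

Hunk 1: at line 11 remove [dprb,atxj] add [ksj] -> 13 lines: hprp kvis zhtw tjlvt owxf tgt amz qxs gfnsm mrvl btqp ksj iilsi
Hunk 2: at line 7 remove [gfnsm,mrvl,btqp] add [ztdfy] -> 11 lines: hprp kvis zhtw tjlvt owxf tgt amz qxs ztdfy ksj iilsi
Hunk 3: at line 1 remove [zhtw,tjlvt] add [emwx,xnruq,uok] -> 12 lines: hprp kvis emwx xnruq uok owxf tgt amz qxs ztdfy ksj iilsi
Hunk 4: at line 3 remove [uok] add [fqx,enf] -> 13 lines: hprp kvis emwx xnruq fqx enf owxf tgt amz qxs ztdfy ksj iilsi
Hunk 5: at line 6 remove [owxf,tgt,amz] add [pora,pgl,mptyy] -> 13 lines: hprp kvis emwx xnruq fqx enf pora pgl mptyy qxs ztdfy ksj iilsi

Answer: hprp
kvis
emwx
xnruq
fqx
enf
pora
pgl
mptyy
qxs
ztdfy
ksj
iilsi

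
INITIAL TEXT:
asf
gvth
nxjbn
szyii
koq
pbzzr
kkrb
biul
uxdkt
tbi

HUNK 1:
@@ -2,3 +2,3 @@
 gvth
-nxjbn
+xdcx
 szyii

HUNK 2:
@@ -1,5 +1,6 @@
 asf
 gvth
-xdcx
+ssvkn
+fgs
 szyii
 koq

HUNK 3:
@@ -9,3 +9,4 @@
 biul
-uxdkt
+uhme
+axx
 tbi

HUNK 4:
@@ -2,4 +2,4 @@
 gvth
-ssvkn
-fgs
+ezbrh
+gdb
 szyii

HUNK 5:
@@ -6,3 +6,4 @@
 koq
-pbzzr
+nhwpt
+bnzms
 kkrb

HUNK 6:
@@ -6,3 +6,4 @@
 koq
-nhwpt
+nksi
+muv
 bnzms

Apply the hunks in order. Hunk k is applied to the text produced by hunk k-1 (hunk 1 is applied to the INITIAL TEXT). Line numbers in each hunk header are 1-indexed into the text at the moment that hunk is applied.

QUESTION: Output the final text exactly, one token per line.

Hunk 1: at line 2 remove [nxjbn] add [xdcx] -> 10 lines: asf gvth xdcx szyii koq pbzzr kkrb biul uxdkt tbi
Hunk 2: at line 1 remove [xdcx] add [ssvkn,fgs] -> 11 lines: asf gvth ssvkn fgs szyii koq pbzzr kkrb biul uxdkt tbi
Hunk 3: at line 9 remove [uxdkt] add [uhme,axx] -> 12 lines: asf gvth ssvkn fgs szyii koq pbzzr kkrb biul uhme axx tbi
Hunk 4: at line 2 remove [ssvkn,fgs] add [ezbrh,gdb] -> 12 lines: asf gvth ezbrh gdb szyii koq pbzzr kkrb biul uhme axx tbi
Hunk 5: at line 6 remove [pbzzr] add [nhwpt,bnzms] -> 13 lines: asf gvth ezbrh gdb szyii koq nhwpt bnzms kkrb biul uhme axx tbi
Hunk 6: at line 6 remove [nhwpt] add [nksi,muv] -> 14 lines: asf gvth ezbrh gdb szyii koq nksi muv bnzms kkrb biul uhme axx tbi

Answer: asf
gvth
ezbrh
gdb
szyii
koq
nksi
muv
bnzms
kkrb
biul
uhme
axx
tbi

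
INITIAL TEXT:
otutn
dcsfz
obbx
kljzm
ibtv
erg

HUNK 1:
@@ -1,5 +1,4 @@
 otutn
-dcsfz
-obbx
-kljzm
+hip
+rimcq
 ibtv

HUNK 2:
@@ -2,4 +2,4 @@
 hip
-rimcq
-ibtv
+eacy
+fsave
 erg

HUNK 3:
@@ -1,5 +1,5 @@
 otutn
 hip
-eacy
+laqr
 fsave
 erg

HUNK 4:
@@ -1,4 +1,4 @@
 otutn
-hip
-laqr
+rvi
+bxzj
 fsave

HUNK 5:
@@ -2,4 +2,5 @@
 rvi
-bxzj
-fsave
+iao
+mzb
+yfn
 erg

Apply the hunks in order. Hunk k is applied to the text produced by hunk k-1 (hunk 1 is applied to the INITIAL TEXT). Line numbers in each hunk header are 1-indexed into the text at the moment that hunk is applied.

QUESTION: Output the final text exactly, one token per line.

Hunk 1: at line 1 remove [dcsfz,obbx,kljzm] add [hip,rimcq] -> 5 lines: otutn hip rimcq ibtv erg
Hunk 2: at line 2 remove [rimcq,ibtv] add [eacy,fsave] -> 5 lines: otutn hip eacy fsave erg
Hunk 3: at line 1 remove [eacy] add [laqr] -> 5 lines: otutn hip laqr fsave erg
Hunk 4: at line 1 remove [hip,laqr] add [rvi,bxzj] -> 5 lines: otutn rvi bxzj fsave erg
Hunk 5: at line 2 remove [bxzj,fsave] add [iao,mzb,yfn] -> 6 lines: otutn rvi iao mzb yfn erg

Answer: otutn
rvi
iao
mzb
yfn
erg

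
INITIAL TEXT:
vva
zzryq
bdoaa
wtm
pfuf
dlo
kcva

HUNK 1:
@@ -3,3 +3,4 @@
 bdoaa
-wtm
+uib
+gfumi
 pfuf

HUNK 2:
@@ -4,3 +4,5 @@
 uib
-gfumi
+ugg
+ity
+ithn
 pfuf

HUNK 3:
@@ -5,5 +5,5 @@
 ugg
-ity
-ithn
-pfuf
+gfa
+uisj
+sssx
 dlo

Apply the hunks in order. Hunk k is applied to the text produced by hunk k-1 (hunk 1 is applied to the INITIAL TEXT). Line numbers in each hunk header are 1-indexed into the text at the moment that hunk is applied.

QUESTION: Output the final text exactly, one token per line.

Hunk 1: at line 3 remove [wtm] add [uib,gfumi] -> 8 lines: vva zzryq bdoaa uib gfumi pfuf dlo kcva
Hunk 2: at line 4 remove [gfumi] add [ugg,ity,ithn] -> 10 lines: vva zzryq bdoaa uib ugg ity ithn pfuf dlo kcva
Hunk 3: at line 5 remove [ity,ithn,pfuf] add [gfa,uisj,sssx] -> 10 lines: vva zzryq bdoaa uib ugg gfa uisj sssx dlo kcva

Answer: vva
zzryq
bdoaa
uib
ugg
gfa
uisj
sssx
dlo
kcva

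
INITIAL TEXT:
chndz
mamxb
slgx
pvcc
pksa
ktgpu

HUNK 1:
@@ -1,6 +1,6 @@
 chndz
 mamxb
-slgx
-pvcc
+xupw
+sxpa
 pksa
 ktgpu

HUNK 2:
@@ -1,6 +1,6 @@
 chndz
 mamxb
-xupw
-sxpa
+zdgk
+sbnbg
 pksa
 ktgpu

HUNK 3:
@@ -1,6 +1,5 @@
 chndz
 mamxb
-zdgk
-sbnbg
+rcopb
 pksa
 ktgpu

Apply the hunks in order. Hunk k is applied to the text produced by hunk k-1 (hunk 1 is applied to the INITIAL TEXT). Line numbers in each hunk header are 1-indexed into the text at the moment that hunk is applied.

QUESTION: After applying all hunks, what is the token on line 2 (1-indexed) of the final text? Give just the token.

Answer: mamxb

Derivation:
Hunk 1: at line 1 remove [slgx,pvcc] add [xupw,sxpa] -> 6 lines: chndz mamxb xupw sxpa pksa ktgpu
Hunk 2: at line 1 remove [xupw,sxpa] add [zdgk,sbnbg] -> 6 lines: chndz mamxb zdgk sbnbg pksa ktgpu
Hunk 3: at line 1 remove [zdgk,sbnbg] add [rcopb] -> 5 lines: chndz mamxb rcopb pksa ktgpu
Final line 2: mamxb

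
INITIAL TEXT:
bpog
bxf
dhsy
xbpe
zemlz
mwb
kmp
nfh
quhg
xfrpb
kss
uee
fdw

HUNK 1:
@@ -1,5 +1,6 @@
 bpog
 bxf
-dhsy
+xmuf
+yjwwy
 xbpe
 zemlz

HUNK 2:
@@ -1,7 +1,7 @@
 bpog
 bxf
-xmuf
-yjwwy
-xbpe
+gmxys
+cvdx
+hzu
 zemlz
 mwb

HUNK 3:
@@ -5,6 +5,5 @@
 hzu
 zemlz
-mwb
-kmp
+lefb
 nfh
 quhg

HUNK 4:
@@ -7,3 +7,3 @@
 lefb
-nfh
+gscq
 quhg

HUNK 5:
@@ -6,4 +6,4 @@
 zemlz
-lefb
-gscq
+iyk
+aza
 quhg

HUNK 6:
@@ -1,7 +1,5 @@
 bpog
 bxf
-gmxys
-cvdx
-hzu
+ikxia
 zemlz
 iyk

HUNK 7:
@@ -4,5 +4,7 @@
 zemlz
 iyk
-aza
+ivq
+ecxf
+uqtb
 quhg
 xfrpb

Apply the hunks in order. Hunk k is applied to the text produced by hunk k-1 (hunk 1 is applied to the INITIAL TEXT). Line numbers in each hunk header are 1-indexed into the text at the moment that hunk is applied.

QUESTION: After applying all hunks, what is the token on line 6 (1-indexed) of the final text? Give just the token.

Answer: ivq

Derivation:
Hunk 1: at line 1 remove [dhsy] add [xmuf,yjwwy] -> 14 lines: bpog bxf xmuf yjwwy xbpe zemlz mwb kmp nfh quhg xfrpb kss uee fdw
Hunk 2: at line 1 remove [xmuf,yjwwy,xbpe] add [gmxys,cvdx,hzu] -> 14 lines: bpog bxf gmxys cvdx hzu zemlz mwb kmp nfh quhg xfrpb kss uee fdw
Hunk 3: at line 5 remove [mwb,kmp] add [lefb] -> 13 lines: bpog bxf gmxys cvdx hzu zemlz lefb nfh quhg xfrpb kss uee fdw
Hunk 4: at line 7 remove [nfh] add [gscq] -> 13 lines: bpog bxf gmxys cvdx hzu zemlz lefb gscq quhg xfrpb kss uee fdw
Hunk 5: at line 6 remove [lefb,gscq] add [iyk,aza] -> 13 lines: bpog bxf gmxys cvdx hzu zemlz iyk aza quhg xfrpb kss uee fdw
Hunk 6: at line 1 remove [gmxys,cvdx,hzu] add [ikxia] -> 11 lines: bpog bxf ikxia zemlz iyk aza quhg xfrpb kss uee fdw
Hunk 7: at line 4 remove [aza] add [ivq,ecxf,uqtb] -> 13 lines: bpog bxf ikxia zemlz iyk ivq ecxf uqtb quhg xfrpb kss uee fdw
Final line 6: ivq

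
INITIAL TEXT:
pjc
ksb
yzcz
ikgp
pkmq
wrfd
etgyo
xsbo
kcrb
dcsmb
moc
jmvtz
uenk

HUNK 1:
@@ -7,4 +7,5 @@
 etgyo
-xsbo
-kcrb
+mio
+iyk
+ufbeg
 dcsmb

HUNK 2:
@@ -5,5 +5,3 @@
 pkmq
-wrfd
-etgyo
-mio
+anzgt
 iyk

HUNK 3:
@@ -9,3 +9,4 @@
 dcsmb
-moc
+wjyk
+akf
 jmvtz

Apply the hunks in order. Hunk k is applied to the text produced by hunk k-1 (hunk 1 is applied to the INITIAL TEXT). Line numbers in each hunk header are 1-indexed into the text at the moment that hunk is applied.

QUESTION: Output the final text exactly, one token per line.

Hunk 1: at line 7 remove [xsbo,kcrb] add [mio,iyk,ufbeg] -> 14 lines: pjc ksb yzcz ikgp pkmq wrfd etgyo mio iyk ufbeg dcsmb moc jmvtz uenk
Hunk 2: at line 5 remove [wrfd,etgyo,mio] add [anzgt] -> 12 lines: pjc ksb yzcz ikgp pkmq anzgt iyk ufbeg dcsmb moc jmvtz uenk
Hunk 3: at line 9 remove [moc] add [wjyk,akf] -> 13 lines: pjc ksb yzcz ikgp pkmq anzgt iyk ufbeg dcsmb wjyk akf jmvtz uenk

Answer: pjc
ksb
yzcz
ikgp
pkmq
anzgt
iyk
ufbeg
dcsmb
wjyk
akf
jmvtz
uenk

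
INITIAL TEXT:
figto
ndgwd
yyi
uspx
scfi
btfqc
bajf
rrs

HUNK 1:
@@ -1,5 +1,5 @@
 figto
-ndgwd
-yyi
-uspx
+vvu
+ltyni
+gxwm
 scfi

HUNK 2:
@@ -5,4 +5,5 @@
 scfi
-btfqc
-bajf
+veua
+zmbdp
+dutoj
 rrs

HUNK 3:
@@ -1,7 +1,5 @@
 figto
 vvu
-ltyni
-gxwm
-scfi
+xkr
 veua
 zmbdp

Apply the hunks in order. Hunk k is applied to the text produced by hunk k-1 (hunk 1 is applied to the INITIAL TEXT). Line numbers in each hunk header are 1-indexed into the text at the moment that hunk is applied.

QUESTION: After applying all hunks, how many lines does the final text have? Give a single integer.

Answer: 7

Derivation:
Hunk 1: at line 1 remove [ndgwd,yyi,uspx] add [vvu,ltyni,gxwm] -> 8 lines: figto vvu ltyni gxwm scfi btfqc bajf rrs
Hunk 2: at line 5 remove [btfqc,bajf] add [veua,zmbdp,dutoj] -> 9 lines: figto vvu ltyni gxwm scfi veua zmbdp dutoj rrs
Hunk 3: at line 1 remove [ltyni,gxwm,scfi] add [xkr] -> 7 lines: figto vvu xkr veua zmbdp dutoj rrs
Final line count: 7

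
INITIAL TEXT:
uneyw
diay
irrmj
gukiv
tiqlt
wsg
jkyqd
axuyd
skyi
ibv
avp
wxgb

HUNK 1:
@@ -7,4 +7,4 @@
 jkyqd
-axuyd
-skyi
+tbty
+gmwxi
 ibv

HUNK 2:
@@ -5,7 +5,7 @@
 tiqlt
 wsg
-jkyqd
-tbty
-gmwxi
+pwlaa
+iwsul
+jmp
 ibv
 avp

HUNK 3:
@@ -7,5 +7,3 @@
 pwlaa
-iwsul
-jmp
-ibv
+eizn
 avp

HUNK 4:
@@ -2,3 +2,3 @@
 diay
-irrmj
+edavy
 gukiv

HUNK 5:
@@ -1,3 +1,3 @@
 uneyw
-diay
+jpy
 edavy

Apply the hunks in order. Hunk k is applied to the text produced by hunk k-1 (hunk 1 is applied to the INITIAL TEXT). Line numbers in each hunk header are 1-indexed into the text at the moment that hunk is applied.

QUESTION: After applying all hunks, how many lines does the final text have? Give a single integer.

Hunk 1: at line 7 remove [axuyd,skyi] add [tbty,gmwxi] -> 12 lines: uneyw diay irrmj gukiv tiqlt wsg jkyqd tbty gmwxi ibv avp wxgb
Hunk 2: at line 5 remove [jkyqd,tbty,gmwxi] add [pwlaa,iwsul,jmp] -> 12 lines: uneyw diay irrmj gukiv tiqlt wsg pwlaa iwsul jmp ibv avp wxgb
Hunk 3: at line 7 remove [iwsul,jmp,ibv] add [eizn] -> 10 lines: uneyw diay irrmj gukiv tiqlt wsg pwlaa eizn avp wxgb
Hunk 4: at line 2 remove [irrmj] add [edavy] -> 10 lines: uneyw diay edavy gukiv tiqlt wsg pwlaa eizn avp wxgb
Hunk 5: at line 1 remove [diay] add [jpy] -> 10 lines: uneyw jpy edavy gukiv tiqlt wsg pwlaa eizn avp wxgb
Final line count: 10

Answer: 10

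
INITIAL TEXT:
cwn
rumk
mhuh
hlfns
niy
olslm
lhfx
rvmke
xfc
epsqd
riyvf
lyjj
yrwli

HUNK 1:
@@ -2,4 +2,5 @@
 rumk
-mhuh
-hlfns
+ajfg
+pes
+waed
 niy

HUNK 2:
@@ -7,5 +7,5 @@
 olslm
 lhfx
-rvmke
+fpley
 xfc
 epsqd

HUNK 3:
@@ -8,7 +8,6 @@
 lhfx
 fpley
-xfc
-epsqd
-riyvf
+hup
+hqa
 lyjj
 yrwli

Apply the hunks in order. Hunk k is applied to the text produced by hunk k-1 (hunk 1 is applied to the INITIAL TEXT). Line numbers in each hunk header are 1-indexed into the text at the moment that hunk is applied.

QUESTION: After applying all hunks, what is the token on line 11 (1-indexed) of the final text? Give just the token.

Answer: hqa

Derivation:
Hunk 1: at line 2 remove [mhuh,hlfns] add [ajfg,pes,waed] -> 14 lines: cwn rumk ajfg pes waed niy olslm lhfx rvmke xfc epsqd riyvf lyjj yrwli
Hunk 2: at line 7 remove [rvmke] add [fpley] -> 14 lines: cwn rumk ajfg pes waed niy olslm lhfx fpley xfc epsqd riyvf lyjj yrwli
Hunk 3: at line 8 remove [xfc,epsqd,riyvf] add [hup,hqa] -> 13 lines: cwn rumk ajfg pes waed niy olslm lhfx fpley hup hqa lyjj yrwli
Final line 11: hqa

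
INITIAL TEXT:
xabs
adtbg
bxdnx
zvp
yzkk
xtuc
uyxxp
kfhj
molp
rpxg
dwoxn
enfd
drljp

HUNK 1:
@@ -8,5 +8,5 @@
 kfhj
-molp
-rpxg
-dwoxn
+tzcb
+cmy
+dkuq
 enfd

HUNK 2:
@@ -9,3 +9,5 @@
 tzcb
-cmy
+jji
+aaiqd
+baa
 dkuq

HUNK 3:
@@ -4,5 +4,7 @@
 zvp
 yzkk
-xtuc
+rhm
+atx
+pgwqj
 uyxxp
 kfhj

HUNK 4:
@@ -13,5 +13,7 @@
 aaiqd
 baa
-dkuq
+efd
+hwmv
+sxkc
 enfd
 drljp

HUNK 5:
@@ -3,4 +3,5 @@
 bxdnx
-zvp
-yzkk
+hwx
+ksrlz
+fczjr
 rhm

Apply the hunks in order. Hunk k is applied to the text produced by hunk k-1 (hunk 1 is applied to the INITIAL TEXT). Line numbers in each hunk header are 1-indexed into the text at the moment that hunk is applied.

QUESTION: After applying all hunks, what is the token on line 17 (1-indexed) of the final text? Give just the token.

Answer: hwmv

Derivation:
Hunk 1: at line 8 remove [molp,rpxg,dwoxn] add [tzcb,cmy,dkuq] -> 13 lines: xabs adtbg bxdnx zvp yzkk xtuc uyxxp kfhj tzcb cmy dkuq enfd drljp
Hunk 2: at line 9 remove [cmy] add [jji,aaiqd,baa] -> 15 lines: xabs adtbg bxdnx zvp yzkk xtuc uyxxp kfhj tzcb jji aaiqd baa dkuq enfd drljp
Hunk 3: at line 4 remove [xtuc] add [rhm,atx,pgwqj] -> 17 lines: xabs adtbg bxdnx zvp yzkk rhm atx pgwqj uyxxp kfhj tzcb jji aaiqd baa dkuq enfd drljp
Hunk 4: at line 13 remove [dkuq] add [efd,hwmv,sxkc] -> 19 lines: xabs adtbg bxdnx zvp yzkk rhm atx pgwqj uyxxp kfhj tzcb jji aaiqd baa efd hwmv sxkc enfd drljp
Hunk 5: at line 3 remove [zvp,yzkk] add [hwx,ksrlz,fczjr] -> 20 lines: xabs adtbg bxdnx hwx ksrlz fczjr rhm atx pgwqj uyxxp kfhj tzcb jji aaiqd baa efd hwmv sxkc enfd drljp
Final line 17: hwmv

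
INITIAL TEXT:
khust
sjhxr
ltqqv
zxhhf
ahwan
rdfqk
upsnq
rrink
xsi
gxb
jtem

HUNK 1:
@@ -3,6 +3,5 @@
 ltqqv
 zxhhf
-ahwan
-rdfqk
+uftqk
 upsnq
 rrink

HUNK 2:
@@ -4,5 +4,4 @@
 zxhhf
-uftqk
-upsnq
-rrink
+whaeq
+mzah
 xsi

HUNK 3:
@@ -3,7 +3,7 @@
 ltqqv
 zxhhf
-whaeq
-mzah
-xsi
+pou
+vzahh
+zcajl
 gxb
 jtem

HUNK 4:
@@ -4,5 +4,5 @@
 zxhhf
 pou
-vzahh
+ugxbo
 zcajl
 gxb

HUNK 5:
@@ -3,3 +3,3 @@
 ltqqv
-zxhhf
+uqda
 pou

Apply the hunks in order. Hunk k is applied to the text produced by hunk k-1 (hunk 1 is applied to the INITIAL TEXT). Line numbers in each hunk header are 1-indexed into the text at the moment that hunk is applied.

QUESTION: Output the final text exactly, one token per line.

Answer: khust
sjhxr
ltqqv
uqda
pou
ugxbo
zcajl
gxb
jtem

Derivation:
Hunk 1: at line 3 remove [ahwan,rdfqk] add [uftqk] -> 10 lines: khust sjhxr ltqqv zxhhf uftqk upsnq rrink xsi gxb jtem
Hunk 2: at line 4 remove [uftqk,upsnq,rrink] add [whaeq,mzah] -> 9 lines: khust sjhxr ltqqv zxhhf whaeq mzah xsi gxb jtem
Hunk 3: at line 3 remove [whaeq,mzah,xsi] add [pou,vzahh,zcajl] -> 9 lines: khust sjhxr ltqqv zxhhf pou vzahh zcajl gxb jtem
Hunk 4: at line 4 remove [vzahh] add [ugxbo] -> 9 lines: khust sjhxr ltqqv zxhhf pou ugxbo zcajl gxb jtem
Hunk 5: at line 3 remove [zxhhf] add [uqda] -> 9 lines: khust sjhxr ltqqv uqda pou ugxbo zcajl gxb jtem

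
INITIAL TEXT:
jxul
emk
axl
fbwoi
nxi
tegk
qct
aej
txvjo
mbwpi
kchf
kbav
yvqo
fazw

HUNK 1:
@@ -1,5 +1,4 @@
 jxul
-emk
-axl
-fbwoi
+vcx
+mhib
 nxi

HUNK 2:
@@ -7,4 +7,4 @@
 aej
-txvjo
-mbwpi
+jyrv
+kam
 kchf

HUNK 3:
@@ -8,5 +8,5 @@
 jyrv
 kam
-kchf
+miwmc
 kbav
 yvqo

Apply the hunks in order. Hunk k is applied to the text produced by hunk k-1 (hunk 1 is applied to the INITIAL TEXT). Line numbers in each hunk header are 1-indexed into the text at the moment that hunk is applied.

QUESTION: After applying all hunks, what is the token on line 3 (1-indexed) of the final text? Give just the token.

Hunk 1: at line 1 remove [emk,axl,fbwoi] add [vcx,mhib] -> 13 lines: jxul vcx mhib nxi tegk qct aej txvjo mbwpi kchf kbav yvqo fazw
Hunk 2: at line 7 remove [txvjo,mbwpi] add [jyrv,kam] -> 13 lines: jxul vcx mhib nxi tegk qct aej jyrv kam kchf kbav yvqo fazw
Hunk 3: at line 8 remove [kchf] add [miwmc] -> 13 lines: jxul vcx mhib nxi tegk qct aej jyrv kam miwmc kbav yvqo fazw
Final line 3: mhib

Answer: mhib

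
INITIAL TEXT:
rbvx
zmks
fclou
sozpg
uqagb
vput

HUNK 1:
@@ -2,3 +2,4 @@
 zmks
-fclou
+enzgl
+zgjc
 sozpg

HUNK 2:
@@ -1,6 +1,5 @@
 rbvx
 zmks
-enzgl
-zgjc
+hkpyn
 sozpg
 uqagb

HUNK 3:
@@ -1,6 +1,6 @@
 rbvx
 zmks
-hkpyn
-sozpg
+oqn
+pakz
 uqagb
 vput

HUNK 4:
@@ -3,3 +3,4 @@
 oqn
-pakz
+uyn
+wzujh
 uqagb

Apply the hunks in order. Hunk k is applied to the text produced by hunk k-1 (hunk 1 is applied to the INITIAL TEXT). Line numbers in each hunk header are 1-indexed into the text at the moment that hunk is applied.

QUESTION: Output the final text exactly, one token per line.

Hunk 1: at line 2 remove [fclou] add [enzgl,zgjc] -> 7 lines: rbvx zmks enzgl zgjc sozpg uqagb vput
Hunk 2: at line 1 remove [enzgl,zgjc] add [hkpyn] -> 6 lines: rbvx zmks hkpyn sozpg uqagb vput
Hunk 3: at line 1 remove [hkpyn,sozpg] add [oqn,pakz] -> 6 lines: rbvx zmks oqn pakz uqagb vput
Hunk 4: at line 3 remove [pakz] add [uyn,wzujh] -> 7 lines: rbvx zmks oqn uyn wzujh uqagb vput

Answer: rbvx
zmks
oqn
uyn
wzujh
uqagb
vput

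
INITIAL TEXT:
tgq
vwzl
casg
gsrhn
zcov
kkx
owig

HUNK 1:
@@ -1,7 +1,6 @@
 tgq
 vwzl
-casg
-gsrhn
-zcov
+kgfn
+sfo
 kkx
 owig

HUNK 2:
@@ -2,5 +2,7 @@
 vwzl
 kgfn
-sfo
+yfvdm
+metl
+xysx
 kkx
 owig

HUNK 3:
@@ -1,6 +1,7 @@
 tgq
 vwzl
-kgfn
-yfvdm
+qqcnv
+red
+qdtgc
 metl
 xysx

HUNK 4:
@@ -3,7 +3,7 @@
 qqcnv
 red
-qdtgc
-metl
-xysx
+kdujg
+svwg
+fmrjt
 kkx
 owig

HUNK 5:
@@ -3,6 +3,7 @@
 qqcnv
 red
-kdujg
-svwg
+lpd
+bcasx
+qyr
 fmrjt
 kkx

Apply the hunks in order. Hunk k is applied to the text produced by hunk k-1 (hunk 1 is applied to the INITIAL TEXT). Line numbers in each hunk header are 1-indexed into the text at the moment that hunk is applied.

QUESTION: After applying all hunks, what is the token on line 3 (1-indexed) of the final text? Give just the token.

Answer: qqcnv

Derivation:
Hunk 1: at line 1 remove [casg,gsrhn,zcov] add [kgfn,sfo] -> 6 lines: tgq vwzl kgfn sfo kkx owig
Hunk 2: at line 2 remove [sfo] add [yfvdm,metl,xysx] -> 8 lines: tgq vwzl kgfn yfvdm metl xysx kkx owig
Hunk 3: at line 1 remove [kgfn,yfvdm] add [qqcnv,red,qdtgc] -> 9 lines: tgq vwzl qqcnv red qdtgc metl xysx kkx owig
Hunk 4: at line 3 remove [qdtgc,metl,xysx] add [kdujg,svwg,fmrjt] -> 9 lines: tgq vwzl qqcnv red kdujg svwg fmrjt kkx owig
Hunk 5: at line 3 remove [kdujg,svwg] add [lpd,bcasx,qyr] -> 10 lines: tgq vwzl qqcnv red lpd bcasx qyr fmrjt kkx owig
Final line 3: qqcnv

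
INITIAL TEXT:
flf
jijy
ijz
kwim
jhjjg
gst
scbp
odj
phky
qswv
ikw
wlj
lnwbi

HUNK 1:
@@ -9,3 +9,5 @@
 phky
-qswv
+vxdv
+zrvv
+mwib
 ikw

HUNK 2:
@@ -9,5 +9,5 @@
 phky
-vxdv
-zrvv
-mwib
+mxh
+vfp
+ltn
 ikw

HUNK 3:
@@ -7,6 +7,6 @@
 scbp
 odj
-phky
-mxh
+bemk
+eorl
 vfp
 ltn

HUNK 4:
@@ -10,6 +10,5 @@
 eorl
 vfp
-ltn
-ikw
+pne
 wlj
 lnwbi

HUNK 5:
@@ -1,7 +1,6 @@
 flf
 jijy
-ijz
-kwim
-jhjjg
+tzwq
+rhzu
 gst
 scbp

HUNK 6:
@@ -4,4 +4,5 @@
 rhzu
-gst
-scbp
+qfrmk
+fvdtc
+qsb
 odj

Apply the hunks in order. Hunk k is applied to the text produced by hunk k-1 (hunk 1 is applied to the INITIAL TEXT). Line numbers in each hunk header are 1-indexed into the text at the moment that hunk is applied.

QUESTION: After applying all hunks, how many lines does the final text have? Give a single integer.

Hunk 1: at line 9 remove [qswv] add [vxdv,zrvv,mwib] -> 15 lines: flf jijy ijz kwim jhjjg gst scbp odj phky vxdv zrvv mwib ikw wlj lnwbi
Hunk 2: at line 9 remove [vxdv,zrvv,mwib] add [mxh,vfp,ltn] -> 15 lines: flf jijy ijz kwim jhjjg gst scbp odj phky mxh vfp ltn ikw wlj lnwbi
Hunk 3: at line 7 remove [phky,mxh] add [bemk,eorl] -> 15 lines: flf jijy ijz kwim jhjjg gst scbp odj bemk eorl vfp ltn ikw wlj lnwbi
Hunk 4: at line 10 remove [ltn,ikw] add [pne] -> 14 lines: flf jijy ijz kwim jhjjg gst scbp odj bemk eorl vfp pne wlj lnwbi
Hunk 5: at line 1 remove [ijz,kwim,jhjjg] add [tzwq,rhzu] -> 13 lines: flf jijy tzwq rhzu gst scbp odj bemk eorl vfp pne wlj lnwbi
Hunk 6: at line 4 remove [gst,scbp] add [qfrmk,fvdtc,qsb] -> 14 lines: flf jijy tzwq rhzu qfrmk fvdtc qsb odj bemk eorl vfp pne wlj lnwbi
Final line count: 14

Answer: 14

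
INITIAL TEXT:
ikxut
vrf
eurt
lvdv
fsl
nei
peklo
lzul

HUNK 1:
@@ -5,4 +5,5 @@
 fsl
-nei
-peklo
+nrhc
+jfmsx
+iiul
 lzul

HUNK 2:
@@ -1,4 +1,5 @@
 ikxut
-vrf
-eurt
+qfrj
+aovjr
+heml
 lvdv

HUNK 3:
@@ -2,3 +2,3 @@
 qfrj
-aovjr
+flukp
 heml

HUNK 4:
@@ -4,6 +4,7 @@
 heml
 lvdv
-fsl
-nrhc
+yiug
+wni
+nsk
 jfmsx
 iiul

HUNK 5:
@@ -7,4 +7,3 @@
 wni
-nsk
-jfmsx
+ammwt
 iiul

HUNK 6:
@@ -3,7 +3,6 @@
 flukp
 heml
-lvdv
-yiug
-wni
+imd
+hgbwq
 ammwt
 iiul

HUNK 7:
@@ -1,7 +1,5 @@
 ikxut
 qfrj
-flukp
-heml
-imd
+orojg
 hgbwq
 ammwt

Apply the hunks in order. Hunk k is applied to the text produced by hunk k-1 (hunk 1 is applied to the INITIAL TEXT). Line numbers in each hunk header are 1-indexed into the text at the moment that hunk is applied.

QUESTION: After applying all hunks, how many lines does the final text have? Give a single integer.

Hunk 1: at line 5 remove [nei,peklo] add [nrhc,jfmsx,iiul] -> 9 lines: ikxut vrf eurt lvdv fsl nrhc jfmsx iiul lzul
Hunk 2: at line 1 remove [vrf,eurt] add [qfrj,aovjr,heml] -> 10 lines: ikxut qfrj aovjr heml lvdv fsl nrhc jfmsx iiul lzul
Hunk 3: at line 2 remove [aovjr] add [flukp] -> 10 lines: ikxut qfrj flukp heml lvdv fsl nrhc jfmsx iiul lzul
Hunk 4: at line 4 remove [fsl,nrhc] add [yiug,wni,nsk] -> 11 lines: ikxut qfrj flukp heml lvdv yiug wni nsk jfmsx iiul lzul
Hunk 5: at line 7 remove [nsk,jfmsx] add [ammwt] -> 10 lines: ikxut qfrj flukp heml lvdv yiug wni ammwt iiul lzul
Hunk 6: at line 3 remove [lvdv,yiug,wni] add [imd,hgbwq] -> 9 lines: ikxut qfrj flukp heml imd hgbwq ammwt iiul lzul
Hunk 7: at line 1 remove [flukp,heml,imd] add [orojg] -> 7 lines: ikxut qfrj orojg hgbwq ammwt iiul lzul
Final line count: 7

Answer: 7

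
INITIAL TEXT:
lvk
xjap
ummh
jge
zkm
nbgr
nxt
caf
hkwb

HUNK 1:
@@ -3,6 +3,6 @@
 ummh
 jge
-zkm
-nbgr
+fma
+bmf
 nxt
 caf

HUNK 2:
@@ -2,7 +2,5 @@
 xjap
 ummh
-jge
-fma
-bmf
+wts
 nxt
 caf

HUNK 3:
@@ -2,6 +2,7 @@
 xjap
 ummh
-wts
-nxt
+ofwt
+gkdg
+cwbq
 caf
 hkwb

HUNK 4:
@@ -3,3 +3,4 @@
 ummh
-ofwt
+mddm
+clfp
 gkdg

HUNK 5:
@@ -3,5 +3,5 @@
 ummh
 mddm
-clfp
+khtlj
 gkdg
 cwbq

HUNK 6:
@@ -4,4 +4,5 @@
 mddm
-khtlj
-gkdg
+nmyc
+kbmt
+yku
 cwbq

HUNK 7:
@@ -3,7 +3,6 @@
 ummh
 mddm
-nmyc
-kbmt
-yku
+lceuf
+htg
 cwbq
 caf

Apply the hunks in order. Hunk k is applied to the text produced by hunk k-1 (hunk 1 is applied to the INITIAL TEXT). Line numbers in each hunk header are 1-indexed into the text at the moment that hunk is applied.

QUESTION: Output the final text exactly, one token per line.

Answer: lvk
xjap
ummh
mddm
lceuf
htg
cwbq
caf
hkwb

Derivation:
Hunk 1: at line 3 remove [zkm,nbgr] add [fma,bmf] -> 9 lines: lvk xjap ummh jge fma bmf nxt caf hkwb
Hunk 2: at line 2 remove [jge,fma,bmf] add [wts] -> 7 lines: lvk xjap ummh wts nxt caf hkwb
Hunk 3: at line 2 remove [wts,nxt] add [ofwt,gkdg,cwbq] -> 8 lines: lvk xjap ummh ofwt gkdg cwbq caf hkwb
Hunk 4: at line 3 remove [ofwt] add [mddm,clfp] -> 9 lines: lvk xjap ummh mddm clfp gkdg cwbq caf hkwb
Hunk 5: at line 3 remove [clfp] add [khtlj] -> 9 lines: lvk xjap ummh mddm khtlj gkdg cwbq caf hkwb
Hunk 6: at line 4 remove [khtlj,gkdg] add [nmyc,kbmt,yku] -> 10 lines: lvk xjap ummh mddm nmyc kbmt yku cwbq caf hkwb
Hunk 7: at line 3 remove [nmyc,kbmt,yku] add [lceuf,htg] -> 9 lines: lvk xjap ummh mddm lceuf htg cwbq caf hkwb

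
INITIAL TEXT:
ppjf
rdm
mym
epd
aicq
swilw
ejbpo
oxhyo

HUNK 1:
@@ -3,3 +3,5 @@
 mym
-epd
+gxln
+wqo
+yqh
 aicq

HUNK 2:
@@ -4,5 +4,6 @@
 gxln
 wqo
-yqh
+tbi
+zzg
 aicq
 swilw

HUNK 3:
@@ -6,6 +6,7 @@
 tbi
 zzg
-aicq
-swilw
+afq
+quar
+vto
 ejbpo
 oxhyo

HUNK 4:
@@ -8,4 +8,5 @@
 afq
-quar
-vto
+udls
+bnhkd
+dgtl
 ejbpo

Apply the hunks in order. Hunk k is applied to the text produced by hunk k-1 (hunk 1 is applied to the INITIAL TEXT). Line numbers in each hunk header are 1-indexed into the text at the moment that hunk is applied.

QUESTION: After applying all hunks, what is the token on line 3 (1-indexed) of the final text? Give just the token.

Hunk 1: at line 3 remove [epd] add [gxln,wqo,yqh] -> 10 lines: ppjf rdm mym gxln wqo yqh aicq swilw ejbpo oxhyo
Hunk 2: at line 4 remove [yqh] add [tbi,zzg] -> 11 lines: ppjf rdm mym gxln wqo tbi zzg aicq swilw ejbpo oxhyo
Hunk 3: at line 6 remove [aicq,swilw] add [afq,quar,vto] -> 12 lines: ppjf rdm mym gxln wqo tbi zzg afq quar vto ejbpo oxhyo
Hunk 4: at line 8 remove [quar,vto] add [udls,bnhkd,dgtl] -> 13 lines: ppjf rdm mym gxln wqo tbi zzg afq udls bnhkd dgtl ejbpo oxhyo
Final line 3: mym

Answer: mym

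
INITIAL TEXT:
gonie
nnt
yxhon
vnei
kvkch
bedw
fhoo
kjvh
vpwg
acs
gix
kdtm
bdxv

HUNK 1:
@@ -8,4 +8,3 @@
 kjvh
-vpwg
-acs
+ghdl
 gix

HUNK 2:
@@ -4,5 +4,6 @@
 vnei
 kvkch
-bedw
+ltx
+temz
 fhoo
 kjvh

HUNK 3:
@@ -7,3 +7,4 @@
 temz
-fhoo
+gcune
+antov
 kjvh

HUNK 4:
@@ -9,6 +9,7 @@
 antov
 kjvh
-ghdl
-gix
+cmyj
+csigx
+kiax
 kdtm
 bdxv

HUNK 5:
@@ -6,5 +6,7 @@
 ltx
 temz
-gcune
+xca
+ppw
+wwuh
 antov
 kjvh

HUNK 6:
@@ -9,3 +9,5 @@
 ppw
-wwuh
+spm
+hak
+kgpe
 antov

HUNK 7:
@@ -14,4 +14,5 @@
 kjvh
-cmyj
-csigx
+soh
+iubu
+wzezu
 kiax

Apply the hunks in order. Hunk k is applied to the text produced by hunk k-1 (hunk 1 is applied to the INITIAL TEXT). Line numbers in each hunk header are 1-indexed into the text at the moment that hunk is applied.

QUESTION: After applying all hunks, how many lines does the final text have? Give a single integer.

Answer: 20

Derivation:
Hunk 1: at line 8 remove [vpwg,acs] add [ghdl] -> 12 lines: gonie nnt yxhon vnei kvkch bedw fhoo kjvh ghdl gix kdtm bdxv
Hunk 2: at line 4 remove [bedw] add [ltx,temz] -> 13 lines: gonie nnt yxhon vnei kvkch ltx temz fhoo kjvh ghdl gix kdtm bdxv
Hunk 3: at line 7 remove [fhoo] add [gcune,antov] -> 14 lines: gonie nnt yxhon vnei kvkch ltx temz gcune antov kjvh ghdl gix kdtm bdxv
Hunk 4: at line 9 remove [ghdl,gix] add [cmyj,csigx,kiax] -> 15 lines: gonie nnt yxhon vnei kvkch ltx temz gcune antov kjvh cmyj csigx kiax kdtm bdxv
Hunk 5: at line 6 remove [gcune] add [xca,ppw,wwuh] -> 17 lines: gonie nnt yxhon vnei kvkch ltx temz xca ppw wwuh antov kjvh cmyj csigx kiax kdtm bdxv
Hunk 6: at line 9 remove [wwuh] add [spm,hak,kgpe] -> 19 lines: gonie nnt yxhon vnei kvkch ltx temz xca ppw spm hak kgpe antov kjvh cmyj csigx kiax kdtm bdxv
Hunk 7: at line 14 remove [cmyj,csigx] add [soh,iubu,wzezu] -> 20 lines: gonie nnt yxhon vnei kvkch ltx temz xca ppw spm hak kgpe antov kjvh soh iubu wzezu kiax kdtm bdxv
Final line count: 20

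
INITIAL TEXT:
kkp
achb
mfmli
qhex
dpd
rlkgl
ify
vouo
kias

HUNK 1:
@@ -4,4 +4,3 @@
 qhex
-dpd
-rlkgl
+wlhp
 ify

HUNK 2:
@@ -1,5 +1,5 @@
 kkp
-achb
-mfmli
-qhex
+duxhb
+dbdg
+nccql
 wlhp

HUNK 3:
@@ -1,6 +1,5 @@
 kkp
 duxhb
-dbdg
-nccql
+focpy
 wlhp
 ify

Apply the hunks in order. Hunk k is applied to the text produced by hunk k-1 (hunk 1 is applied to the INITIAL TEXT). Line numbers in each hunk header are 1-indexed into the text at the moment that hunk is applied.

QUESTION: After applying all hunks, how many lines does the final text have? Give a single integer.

Hunk 1: at line 4 remove [dpd,rlkgl] add [wlhp] -> 8 lines: kkp achb mfmli qhex wlhp ify vouo kias
Hunk 2: at line 1 remove [achb,mfmli,qhex] add [duxhb,dbdg,nccql] -> 8 lines: kkp duxhb dbdg nccql wlhp ify vouo kias
Hunk 3: at line 1 remove [dbdg,nccql] add [focpy] -> 7 lines: kkp duxhb focpy wlhp ify vouo kias
Final line count: 7

Answer: 7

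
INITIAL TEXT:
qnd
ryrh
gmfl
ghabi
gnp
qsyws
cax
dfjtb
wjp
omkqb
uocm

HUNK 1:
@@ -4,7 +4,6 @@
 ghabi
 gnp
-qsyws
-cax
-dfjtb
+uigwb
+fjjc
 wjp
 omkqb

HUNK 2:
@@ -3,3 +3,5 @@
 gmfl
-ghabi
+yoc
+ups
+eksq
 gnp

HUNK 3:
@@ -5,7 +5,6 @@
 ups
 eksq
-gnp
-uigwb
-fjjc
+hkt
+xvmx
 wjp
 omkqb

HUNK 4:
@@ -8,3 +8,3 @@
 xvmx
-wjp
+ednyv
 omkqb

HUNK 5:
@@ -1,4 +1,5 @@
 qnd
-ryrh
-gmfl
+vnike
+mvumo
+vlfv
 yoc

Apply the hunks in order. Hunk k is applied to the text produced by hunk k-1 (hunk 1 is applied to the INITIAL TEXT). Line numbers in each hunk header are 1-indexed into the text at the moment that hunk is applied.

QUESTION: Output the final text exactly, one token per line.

Hunk 1: at line 4 remove [qsyws,cax,dfjtb] add [uigwb,fjjc] -> 10 lines: qnd ryrh gmfl ghabi gnp uigwb fjjc wjp omkqb uocm
Hunk 2: at line 3 remove [ghabi] add [yoc,ups,eksq] -> 12 lines: qnd ryrh gmfl yoc ups eksq gnp uigwb fjjc wjp omkqb uocm
Hunk 3: at line 5 remove [gnp,uigwb,fjjc] add [hkt,xvmx] -> 11 lines: qnd ryrh gmfl yoc ups eksq hkt xvmx wjp omkqb uocm
Hunk 4: at line 8 remove [wjp] add [ednyv] -> 11 lines: qnd ryrh gmfl yoc ups eksq hkt xvmx ednyv omkqb uocm
Hunk 5: at line 1 remove [ryrh,gmfl] add [vnike,mvumo,vlfv] -> 12 lines: qnd vnike mvumo vlfv yoc ups eksq hkt xvmx ednyv omkqb uocm

Answer: qnd
vnike
mvumo
vlfv
yoc
ups
eksq
hkt
xvmx
ednyv
omkqb
uocm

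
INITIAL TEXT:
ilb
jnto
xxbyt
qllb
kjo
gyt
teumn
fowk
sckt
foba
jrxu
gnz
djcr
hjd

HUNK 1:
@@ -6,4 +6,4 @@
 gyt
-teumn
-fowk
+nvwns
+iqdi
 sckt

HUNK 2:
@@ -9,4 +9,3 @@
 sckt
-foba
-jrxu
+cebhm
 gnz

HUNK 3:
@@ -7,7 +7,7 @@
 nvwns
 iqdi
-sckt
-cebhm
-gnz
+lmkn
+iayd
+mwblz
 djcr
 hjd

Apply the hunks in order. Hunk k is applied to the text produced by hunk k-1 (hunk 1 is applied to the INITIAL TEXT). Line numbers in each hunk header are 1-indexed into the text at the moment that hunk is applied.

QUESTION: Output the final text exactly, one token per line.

Answer: ilb
jnto
xxbyt
qllb
kjo
gyt
nvwns
iqdi
lmkn
iayd
mwblz
djcr
hjd

Derivation:
Hunk 1: at line 6 remove [teumn,fowk] add [nvwns,iqdi] -> 14 lines: ilb jnto xxbyt qllb kjo gyt nvwns iqdi sckt foba jrxu gnz djcr hjd
Hunk 2: at line 9 remove [foba,jrxu] add [cebhm] -> 13 lines: ilb jnto xxbyt qllb kjo gyt nvwns iqdi sckt cebhm gnz djcr hjd
Hunk 3: at line 7 remove [sckt,cebhm,gnz] add [lmkn,iayd,mwblz] -> 13 lines: ilb jnto xxbyt qllb kjo gyt nvwns iqdi lmkn iayd mwblz djcr hjd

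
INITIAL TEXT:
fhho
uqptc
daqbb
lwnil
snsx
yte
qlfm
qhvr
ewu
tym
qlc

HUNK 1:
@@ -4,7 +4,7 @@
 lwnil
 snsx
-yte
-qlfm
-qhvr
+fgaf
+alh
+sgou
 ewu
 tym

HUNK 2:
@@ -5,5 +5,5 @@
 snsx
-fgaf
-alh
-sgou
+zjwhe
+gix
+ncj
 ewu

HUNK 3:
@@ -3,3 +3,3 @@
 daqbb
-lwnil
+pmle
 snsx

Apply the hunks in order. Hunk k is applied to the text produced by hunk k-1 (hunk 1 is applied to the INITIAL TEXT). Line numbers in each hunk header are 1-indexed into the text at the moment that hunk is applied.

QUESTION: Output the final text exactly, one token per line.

Hunk 1: at line 4 remove [yte,qlfm,qhvr] add [fgaf,alh,sgou] -> 11 lines: fhho uqptc daqbb lwnil snsx fgaf alh sgou ewu tym qlc
Hunk 2: at line 5 remove [fgaf,alh,sgou] add [zjwhe,gix,ncj] -> 11 lines: fhho uqptc daqbb lwnil snsx zjwhe gix ncj ewu tym qlc
Hunk 3: at line 3 remove [lwnil] add [pmle] -> 11 lines: fhho uqptc daqbb pmle snsx zjwhe gix ncj ewu tym qlc

Answer: fhho
uqptc
daqbb
pmle
snsx
zjwhe
gix
ncj
ewu
tym
qlc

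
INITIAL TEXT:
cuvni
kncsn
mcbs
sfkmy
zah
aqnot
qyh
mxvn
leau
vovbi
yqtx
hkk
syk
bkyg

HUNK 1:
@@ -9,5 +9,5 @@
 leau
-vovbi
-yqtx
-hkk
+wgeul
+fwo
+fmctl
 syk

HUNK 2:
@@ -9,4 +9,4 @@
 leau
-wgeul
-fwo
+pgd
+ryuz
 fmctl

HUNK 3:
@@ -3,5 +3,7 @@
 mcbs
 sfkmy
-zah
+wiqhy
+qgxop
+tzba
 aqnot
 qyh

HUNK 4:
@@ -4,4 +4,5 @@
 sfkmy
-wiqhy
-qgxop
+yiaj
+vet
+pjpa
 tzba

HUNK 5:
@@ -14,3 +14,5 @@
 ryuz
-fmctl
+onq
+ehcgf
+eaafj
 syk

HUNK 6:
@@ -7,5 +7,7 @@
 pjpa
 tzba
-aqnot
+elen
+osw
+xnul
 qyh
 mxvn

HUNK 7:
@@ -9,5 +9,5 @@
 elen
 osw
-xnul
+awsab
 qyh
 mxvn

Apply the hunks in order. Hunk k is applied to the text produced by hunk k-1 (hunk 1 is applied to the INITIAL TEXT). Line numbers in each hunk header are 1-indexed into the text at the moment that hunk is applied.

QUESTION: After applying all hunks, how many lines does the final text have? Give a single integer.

Hunk 1: at line 9 remove [vovbi,yqtx,hkk] add [wgeul,fwo,fmctl] -> 14 lines: cuvni kncsn mcbs sfkmy zah aqnot qyh mxvn leau wgeul fwo fmctl syk bkyg
Hunk 2: at line 9 remove [wgeul,fwo] add [pgd,ryuz] -> 14 lines: cuvni kncsn mcbs sfkmy zah aqnot qyh mxvn leau pgd ryuz fmctl syk bkyg
Hunk 3: at line 3 remove [zah] add [wiqhy,qgxop,tzba] -> 16 lines: cuvni kncsn mcbs sfkmy wiqhy qgxop tzba aqnot qyh mxvn leau pgd ryuz fmctl syk bkyg
Hunk 4: at line 4 remove [wiqhy,qgxop] add [yiaj,vet,pjpa] -> 17 lines: cuvni kncsn mcbs sfkmy yiaj vet pjpa tzba aqnot qyh mxvn leau pgd ryuz fmctl syk bkyg
Hunk 5: at line 14 remove [fmctl] add [onq,ehcgf,eaafj] -> 19 lines: cuvni kncsn mcbs sfkmy yiaj vet pjpa tzba aqnot qyh mxvn leau pgd ryuz onq ehcgf eaafj syk bkyg
Hunk 6: at line 7 remove [aqnot] add [elen,osw,xnul] -> 21 lines: cuvni kncsn mcbs sfkmy yiaj vet pjpa tzba elen osw xnul qyh mxvn leau pgd ryuz onq ehcgf eaafj syk bkyg
Hunk 7: at line 9 remove [xnul] add [awsab] -> 21 lines: cuvni kncsn mcbs sfkmy yiaj vet pjpa tzba elen osw awsab qyh mxvn leau pgd ryuz onq ehcgf eaafj syk bkyg
Final line count: 21

Answer: 21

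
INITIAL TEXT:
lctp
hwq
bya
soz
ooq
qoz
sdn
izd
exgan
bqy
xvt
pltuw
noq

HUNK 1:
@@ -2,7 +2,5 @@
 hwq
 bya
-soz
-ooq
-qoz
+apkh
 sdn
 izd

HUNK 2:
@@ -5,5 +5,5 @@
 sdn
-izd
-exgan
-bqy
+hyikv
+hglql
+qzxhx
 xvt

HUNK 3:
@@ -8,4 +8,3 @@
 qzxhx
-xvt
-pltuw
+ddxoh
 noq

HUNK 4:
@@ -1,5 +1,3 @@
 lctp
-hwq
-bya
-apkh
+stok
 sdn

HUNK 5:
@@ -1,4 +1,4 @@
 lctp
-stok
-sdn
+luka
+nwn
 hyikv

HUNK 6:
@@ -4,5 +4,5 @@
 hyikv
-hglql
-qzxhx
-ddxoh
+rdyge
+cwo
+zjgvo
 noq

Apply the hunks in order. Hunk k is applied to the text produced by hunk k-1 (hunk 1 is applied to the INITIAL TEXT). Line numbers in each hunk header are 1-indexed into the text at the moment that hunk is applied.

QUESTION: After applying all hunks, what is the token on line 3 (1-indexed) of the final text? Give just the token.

Answer: nwn

Derivation:
Hunk 1: at line 2 remove [soz,ooq,qoz] add [apkh] -> 11 lines: lctp hwq bya apkh sdn izd exgan bqy xvt pltuw noq
Hunk 2: at line 5 remove [izd,exgan,bqy] add [hyikv,hglql,qzxhx] -> 11 lines: lctp hwq bya apkh sdn hyikv hglql qzxhx xvt pltuw noq
Hunk 3: at line 8 remove [xvt,pltuw] add [ddxoh] -> 10 lines: lctp hwq bya apkh sdn hyikv hglql qzxhx ddxoh noq
Hunk 4: at line 1 remove [hwq,bya,apkh] add [stok] -> 8 lines: lctp stok sdn hyikv hglql qzxhx ddxoh noq
Hunk 5: at line 1 remove [stok,sdn] add [luka,nwn] -> 8 lines: lctp luka nwn hyikv hglql qzxhx ddxoh noq
Hunk 6: at line 4 remove [hglql,qzxhx,ddxoh] add [rdyge,cwo,zjgvo] -> 8 lines: lctp luka nwn hyikv rdyge cwo zjgvo noq
Final line 3: nwn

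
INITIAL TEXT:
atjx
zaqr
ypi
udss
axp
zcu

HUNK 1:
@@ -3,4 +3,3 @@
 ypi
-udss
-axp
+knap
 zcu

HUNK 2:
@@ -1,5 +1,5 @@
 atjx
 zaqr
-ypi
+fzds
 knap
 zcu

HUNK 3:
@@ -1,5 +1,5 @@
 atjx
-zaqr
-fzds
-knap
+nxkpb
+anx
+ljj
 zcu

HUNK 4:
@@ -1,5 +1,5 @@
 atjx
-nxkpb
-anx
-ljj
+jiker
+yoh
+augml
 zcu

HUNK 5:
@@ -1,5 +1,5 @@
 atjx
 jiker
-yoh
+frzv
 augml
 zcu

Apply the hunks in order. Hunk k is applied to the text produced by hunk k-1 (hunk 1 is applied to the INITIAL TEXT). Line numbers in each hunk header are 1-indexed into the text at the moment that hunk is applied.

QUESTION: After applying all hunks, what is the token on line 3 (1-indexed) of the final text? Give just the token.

Answer: frzv

Derivation:
Hunk 1: at line 3 remove [udss,axp] add [knap] -> 5 lines: atjx zaqr ypi knap zcu
Hunk 2: at line 1 remove [ypi] add [fzds] -> 5 lines: atjx zaqr fzds knap zcu
Hunk 3: at line 1 remove [zaqr,fzds,knap] add [nxkpb,anx,ljj] -> 5 lines: atjx nxkpb anx ljj zcu
Hunk 4: at line 1 remove [nxkpb,anx,ljj] add [jiker,yoh,augml] -> 5 lines: atjx jiker yoh augml zcu
Hunk 5: at line 1 remove [yoh] add [frzv] -> 5 lines: atjx jiker frzv augml zcu
Final line 3: frzv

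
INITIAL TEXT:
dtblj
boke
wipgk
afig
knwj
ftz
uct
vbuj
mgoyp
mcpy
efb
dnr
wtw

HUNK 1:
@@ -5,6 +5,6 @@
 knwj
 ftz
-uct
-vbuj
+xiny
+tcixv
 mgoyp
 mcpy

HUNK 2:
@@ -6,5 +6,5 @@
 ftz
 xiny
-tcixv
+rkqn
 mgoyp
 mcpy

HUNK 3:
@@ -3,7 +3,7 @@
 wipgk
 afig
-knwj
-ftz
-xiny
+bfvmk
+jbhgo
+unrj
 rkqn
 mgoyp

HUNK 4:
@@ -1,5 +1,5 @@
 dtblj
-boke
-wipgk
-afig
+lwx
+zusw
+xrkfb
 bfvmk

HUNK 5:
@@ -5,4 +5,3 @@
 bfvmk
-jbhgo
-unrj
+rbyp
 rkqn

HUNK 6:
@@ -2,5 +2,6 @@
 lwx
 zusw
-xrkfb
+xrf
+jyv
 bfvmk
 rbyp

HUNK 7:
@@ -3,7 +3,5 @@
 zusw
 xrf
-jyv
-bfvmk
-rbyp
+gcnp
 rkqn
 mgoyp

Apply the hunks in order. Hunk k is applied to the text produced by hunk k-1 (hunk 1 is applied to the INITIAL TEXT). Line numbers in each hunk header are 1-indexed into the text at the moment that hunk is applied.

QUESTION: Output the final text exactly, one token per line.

Hunk 1: at line 5 remove [uct,vbuj] add [xiny,tcixv] -> 13 lines: dtblj boke wipgk afig knwj ftz xiny tcixv mgoyp mcpy efb dnr wtw
Hunk 2: at line 6 remove [tcixv] add [rkqn] -> 13 lines: dtblj boke wipgk afig knwj ftz xiny rkqn mgoyp mcpy efb dnr wtw
Hunk 3: at line 3 remove [knwj,ftz,xiny] add [bfvmk,jbhgo,unrj] -> 13 lines: dtblj boke wipgk afig bfvmk jbhgo unrj rkqn mgoyp mcpy efb dnr wtw
Hunk 4: at line 1 remove [boke,wipgk,afig] add [lwx,zusw,xrkfb] -> 13 lines: dtblj lwx zusw xrkfb bfvmk jbhgo unrj rkqn mgoyp mcpy efb dnr wtw
Hunk 5: at line 5 remove [jbhgo,unrj] add [rbyp] -> 12 lines: dtblj lwx zusw xrkfb bfvmk rbyp rkqn mgoyp mcpy efb dnr wtw
Hunk 6: at line 2 remove [xrkfb] add [xrf,jyv] -> 13 lines: dtblj lwx zusw xrf jyv bfvmk rbyp rkqn mgoyp mcpy efb dnr wtw
Hunk 7: at line 3 remove [jyv,bfvmk,rbyp] add [gcnp] -> 11 lines: dtblj lwx zusw xrf gcnp rkqn mgoyp mcpy efb dnr wtw

Answer: dtblj
lwx
zusw
xrf
gcnp
rkqn
mgoyp
mcpy
efb
dnr
wtw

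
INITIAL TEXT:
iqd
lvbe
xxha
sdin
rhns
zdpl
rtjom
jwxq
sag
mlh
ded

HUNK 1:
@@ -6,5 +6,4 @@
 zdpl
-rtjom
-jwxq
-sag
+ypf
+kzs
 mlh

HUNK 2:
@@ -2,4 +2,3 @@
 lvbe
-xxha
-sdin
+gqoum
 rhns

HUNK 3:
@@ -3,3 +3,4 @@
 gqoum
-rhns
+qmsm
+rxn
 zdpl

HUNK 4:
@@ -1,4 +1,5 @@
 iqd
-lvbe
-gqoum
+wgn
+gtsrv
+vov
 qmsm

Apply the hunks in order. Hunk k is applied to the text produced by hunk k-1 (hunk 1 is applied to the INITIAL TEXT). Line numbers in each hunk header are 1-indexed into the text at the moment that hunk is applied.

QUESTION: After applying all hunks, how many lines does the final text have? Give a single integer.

Hunk 1: at line 6 remove [rtjom,jwxq,sag] add [ypf,kzs] -> 10 lines: iqd lvbe xxha sdin rhns zdpl ypf kzs mlh ded
Hunk 2: at line 2 remove [xxha,sdin] add [gqoum] -> 9 lines: iqd lvbe gqoum rhns zdpl ypf kzs mlh ded
Hunk 3: at line 3 remove [rhns] add [qmsm,rxn] -> 10 lines: iqd lvbe gqoum qmsm rxn zdpl ypf kzs mlh ded
Hunk 4: at line 1 remove [lvbe,gqoum] add [wgn,gtsrv,vov] -> 11 lines: iqd wgn gtsrv vov qmsm rxn zdpl ypf kzs mlh ded
Final line count: 11

Answer: 11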